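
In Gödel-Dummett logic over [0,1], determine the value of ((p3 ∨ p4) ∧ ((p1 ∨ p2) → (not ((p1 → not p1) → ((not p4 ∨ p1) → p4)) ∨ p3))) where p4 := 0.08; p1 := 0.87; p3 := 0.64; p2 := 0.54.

0.64

(p3 ∨ p4) = max(0.64, 0.08) = 0.64
(p1 ∨ p2) = max(0.87, 0.54) = 0.87
not p1: Gödel ¬ of 0.87 = 0 (operand ≠ 0)
(p1 → not p1): 0.87 > 0, so result = 0
not p4: Gödel ¬ of 0.08 = 0 (operand ≠ 0)
(not p4 ∨ p1) = max(0, 0.87) = 0.87
((not p4 ∨ p1) → p4): 0.87 > 0.08, so result = 0.08
((p1 → not p1) → ((not p4 ∨ p1) → p4)): 0 ≤ 0.08, so result = 1
not ((p1 → not p1) → ((not p4 ∨ p1) → p4)): Gödel ¬ of 1 = 0 (operand ≠ 0)
(not ((p1 → not p1) → ((not p4 ∨ p1) → p4)) ∨ p3) = max(0, 0.64) = 0.64
((p1 ∨ p2) → (not ((p1 → not p1) → ((not p4 ∨ p1) → p4)) ∨ p3)): 0.87 > 0.64, so result = 0.64
((p3 ∨ p4) ∧ ((p1 ∨ p2) → (not ((p1 → not p1) → ((not p4 ∨ p1) → p4)) ∨ p3))) = min(0.64, 0.64) = 0.64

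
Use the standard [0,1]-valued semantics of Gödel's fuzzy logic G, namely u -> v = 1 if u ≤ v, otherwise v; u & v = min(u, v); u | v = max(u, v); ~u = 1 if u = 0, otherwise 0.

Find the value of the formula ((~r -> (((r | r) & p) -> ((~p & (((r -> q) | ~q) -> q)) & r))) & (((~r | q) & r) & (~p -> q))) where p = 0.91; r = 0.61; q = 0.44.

0.44

~r: Gödel ¬ of 0.61 = 0 (operand ≠ 0)
(r | r) = max(0.61, 0.61) = 0.61
((r | r) & p) = min(0.61, 0.91) = 0.61
~p: Gödel ¬ of 0.91 = 0 (operand ≠ 0)
(r -> q): 0.61 > 0.44, so result = 0.44
~q: Gödel ¬ of 0.44 = 0 (operand ≠ 0)
((r -> q) | ~q) = max(0.44, 0) = 0.44
(((r -> q) | ~q) -> q): 0.44 ≤ 0.44, so result = 1
(~p & (((r -> q) | ~q) -> q)) = min(0, 1) = 0
((~p & (((r -> q) | ~q) -> q)) & r) = min(0, 0.61) = 0
(((r | r) & p) -> ((~p & (((r -> q) | ~q) -> q)) & r)): 0.61 > 0, so result = 0
(~r -> (((r | r) & p) -> ((~p & (((r -> q) | ~q) -> q)) & r))): 0 ≤ 0, so result = 1
~r: Gödel ¬ of 0.61 = 0 (operand ≠ 0)
(~r | q) = max(0, 0.44) = 0.44
((~r | q) & r) = min(0.44, 0.61) = 0.44
~p: Gödel ¬ of 0.91 = 0 (operand ≠ 0)
(~p -> q): 0 ≤ 0.44, so result = 1
(((~r | q) & r) & (~p -> q)) = min(0.44, 1) = 0.44
((~r -> (((r | r) & p) -> ((~p & (((r -> q) | ~q) -> q)) & r))) & (((~r | q) & r) & (~p -> q))) = min(1, 0.44) = 0.44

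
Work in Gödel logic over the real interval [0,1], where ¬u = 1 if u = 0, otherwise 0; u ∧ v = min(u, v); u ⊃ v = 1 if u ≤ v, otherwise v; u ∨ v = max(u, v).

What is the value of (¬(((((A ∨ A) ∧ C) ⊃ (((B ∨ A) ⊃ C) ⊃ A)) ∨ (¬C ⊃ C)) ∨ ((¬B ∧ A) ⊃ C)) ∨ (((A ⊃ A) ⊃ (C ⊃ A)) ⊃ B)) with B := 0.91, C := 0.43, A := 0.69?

0.91

(A ∨ A) = max(0.69, 0.69) = 0.69
((A ∨ A) ∧ C) = min(0.69, 0.43) = 0.43
(B ∨ A) = max(0.91, 0.69) = 0.91
((B ∨ A) ⊃ C): 0.91 > 0.43, so result = 0.43
(((B ∨ A) ⊃ C) ⊃ A): 0.43 ≤ 0.69, so result = 1
(((A ∨ A) ∧ C) ⊃ (((B ∨ A) ⊃ C) ⊃ A)): 0.43 ≤ 1, so result = 1
¬C: Gödel ¬ of 0.43 = 0 (operand ≠ 0)
(¬C ⊃ C): 0 ≤ 0.43, so result = 1
((((A ∨ A) ∧ C) ⊃ (((B ∨ A) ⊃ C) ⊃ A)) ∨ (¬C ⊃ C)) = max(1, 1) = 1
¬B: Gödel ¬ of 0.91 = 0 (operand ≠ 0)
(¬B ∧ A) = min(0, 0.69) = 0
((¬B ∧ A) ⊃ C): 0 ≤ 0.43, so result = 1
(((((A ∨ A) ∧ C) ⊃ (((B ∨ A) ⊃ C) ⊃ A)) ∨ (¬C ⊃ C)) ∨ ((¬B ∧ A) ⊃ C)) = max(1, 1) = 1
¬(((((A ∨ A) ∧ C) ⊃ (((B ∨ A) ⊃ C) ⊃ A)) ∨ (¬C ⊃ C)) ∨ ((¬B ∧ A) ⊃ C)): Gödel ¬ of 1 = 0 (operand ≠ 0)
(A ⊃ A): 0.69 ≤ 0.69, so result = 1
(C ⊃ A): 0.43 ≤ 0.69, so result = 1
((A ⊃ A) ⊃ (C ⊃ A)): 1 ≤ 1, so result = 1
(((A ⊃ A) ⊃ (C ⊃ A)) ⊃ B): 1 > 0.91, so result = 0.91
(¬(((((A ∨ A) ∧ C) ⊃ (((B ∨ A) ⊃ C) ⊃ A)) ∨ (¬C ⊃ C)) ∨ ((¬B ∧ A) ⊃ C)) ∨ (((A ⊃ A) ⊃ (C ⊃ A)) ⊃ B)) = max(0, 0.91) = 0.91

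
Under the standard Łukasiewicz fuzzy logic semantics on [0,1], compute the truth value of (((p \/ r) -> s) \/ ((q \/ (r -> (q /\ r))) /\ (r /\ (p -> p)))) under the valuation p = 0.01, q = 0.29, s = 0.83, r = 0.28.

1.00

(p \/ r) = max(0.01, 0.28) = 0.28
((p \/ r) -> s): min(1, 1 − 0.28 + 0.83) = 1
(q /\ r) = min(0.29, 0.28) = 0.28
(r -> (q /\ r)): min(1, 1 − 0.28 + 0.28) = 1
(q \/ (r -> (q /\ r))) = max(0.29, 1) = 1
(p -> p): min(1, 1 − 0.01 + 0.01) = 1
(r /\ (p -> p)) = min(0.28, 1) = 0.28
((q \/ (r -> (q /\ r))) /\ (r /\ (p -> p))) = min(1, 0.28) = 0.28
(((p \/ r) -> s) \/ ((q \/ (r -> (q /\ r))) /\ (r /\ (p -> p)))) = max(1, 0.28) = 1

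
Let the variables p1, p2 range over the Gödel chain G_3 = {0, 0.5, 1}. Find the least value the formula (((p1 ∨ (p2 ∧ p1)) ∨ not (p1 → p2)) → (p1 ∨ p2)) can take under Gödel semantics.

The minimum is attained at p1 = 0.5, p2 = 0:
  (p2 ∧ p1) = min(0, 0.5) = 0
  (p1 ∨ (p2 ∧ p1)) = max(0.5, 0) = 0.5
  (p1 → p2): 0.5 > 0, so result = 0
  not (p1 → p2): Gödel ¬ of 0 = 1 (operand is 0)
  ((p1 ∨ (p2 ∧ p1)) ∨ not (p1 → p2)) = max(0.5, 1) = 1
  (p1 ∨ p2) = max(0.5, 0) = 0.5
  (((p1 ∨ (p2 ∧ p1)) ∨ not (p1 → p2)) → (p1 ∨ p2)): 1 > 0.5, so result = 0.5
Checking all 9 assignments confirms none give a value below 0.50.

0.50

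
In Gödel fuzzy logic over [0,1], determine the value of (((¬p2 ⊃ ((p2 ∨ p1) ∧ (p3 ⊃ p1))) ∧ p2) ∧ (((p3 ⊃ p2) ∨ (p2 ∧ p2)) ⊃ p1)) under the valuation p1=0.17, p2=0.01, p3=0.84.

¬p2: Gödel ¬ of 0.01 = 0 (operand ≠ 0)
(p2 ∨ p1) = max(0.01, 0.17) = 0.17
(p3 ⊃ p1): 0.84 > 0.17, so result = 0.17
((p2 ∨ p1) ∧ (p3 ⊃ p1)) = min(0.17, 0.17) = 0.17
(¬p2 ⊃ ((p2 ∨ p1) ∧ (p3 ⊃ p1))): 0 ≤ 0.17, so result = 1
((¬p2 ⊃ ((p2 ∨ p1) ∧ (p3 ⊃ p1))) ∧ p2) = min(1, 0.01) = 0.01
(p3 ⊃ p2): 0.84 > 0.01, so result = 0.01
(p2 ∧ p2) = min(0.01, 0.01) = 0.01
((p3 ⊃ p2) ∨ (p2 ∧ p2)) = max(0.01, 0.01) = 0.01
(((p3 ⊃ p2) ∨ (p2 ∧ p2)) ⊃ p1): 0.01 ≤ 0.17, so result = 1
(((¬p2 ⊃ ((p2 ∨ p1) ∧ (p3 ⊃ p1))) ∧ p2) ∧ (((p3 ⊃ p2) ∨ (p2 ∧ p2)) ⊃ p1)) = min(0.01, 1) = 0.01

0.01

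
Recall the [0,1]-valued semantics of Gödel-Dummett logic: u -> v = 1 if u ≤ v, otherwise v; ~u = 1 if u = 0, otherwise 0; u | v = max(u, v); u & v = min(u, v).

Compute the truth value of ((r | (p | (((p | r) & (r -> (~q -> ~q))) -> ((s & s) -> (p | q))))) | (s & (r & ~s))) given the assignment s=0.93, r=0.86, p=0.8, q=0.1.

(p | r) = max(0.8, 0.86) = 0.86
~q: Gödel ¬ of 0.1 = 0 (operand ≠ 0)
~q: Gödel ¬ of 0.1 = 0 (operand ≠ 0)
(~q -> ~q): 0 ≤ 0, so result = 1
(r -> (~q -> ~q)): 0.86 ≤ 1, so result = 1
((p | r) & (r -> (~q -> ~q))) = min(0.86, 1) = 0.86
(s & s) = min(0.93, 0.93) = 0.93
(p | q) = max(0.8, 0.1) = 0.8
((s & s) -> (p | q)): 0.93 > 0.8, so result = 0.8
(((p | r) & (r -> (~q -> ~q))) -> ((s & s) -> (p | q))): 0.86 > 0.8, so result = 0.8
(p | (((p | r) & (r -> (~q -> ~q))) -> ((s & s) -> (p | q)))) = max(0.8, 0.8) = 0.8
(r | (p | (((p | r) & (r -> (~q -> ~q))) -> ((s & s) -> (p | q))))) = max(0.86, 0.8) = 0.86
~s: Gödel ¬ of 0.93 = 0 (operand ≠ 0)
(r & ~s) = min(0.86, 0) = 0
(s & (r & ~s)) = min(0.93, 0) = 0
((r | (p | (((p | r) & (r -> (~q -> ~q))) -> ((s & s) -> (p | q))))) | (s & (r & ~s))) = max(0.86, 0) = 0.86

0.86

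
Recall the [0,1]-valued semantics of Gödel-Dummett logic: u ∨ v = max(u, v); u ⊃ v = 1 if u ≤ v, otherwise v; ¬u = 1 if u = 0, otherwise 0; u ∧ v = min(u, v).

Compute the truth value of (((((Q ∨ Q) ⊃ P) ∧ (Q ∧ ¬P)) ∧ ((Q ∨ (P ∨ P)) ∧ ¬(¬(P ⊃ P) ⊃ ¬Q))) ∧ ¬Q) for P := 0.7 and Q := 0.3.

(Q ∨ Q) = max(0.3, 0.3) = 0.3
((Q ∨ Q) ⊃ P): 0.3 ≤ 0.7, so result = 1
¬P: Gödel ¬ of 0.7 = 0 (operand ≠ 0)
(Q ∧ ¬P) = min(0.3, 0) = 0
(((Q ∨ Q) ⊃ P) ∧ (Q ∧ ¬P)) = min(1, 0) = 0
(P ∨ P) = max(0.7, 0.7) = 0.7
(Q ∨ (P ∨ P)) = max(0.3, 0.7) = 0.7
(P ⊃ P): 0.7 ≤ 0.7, so result = 1
¬(P ⊃ P): Gödel ¬ of 1 = 0 (operand ≠ 0)
¬Q: Gödel ¬ of 0.3 = 0 (operand ≠ 0)
(¬(P ⊃ P) ⊃ ¬Q): 0 ≤ 0, so result = 1
¬(¬(P ⊃ P) ⊃ ¬Q): Gödel ¬ of 1 = 0 (operand ≠ 0)
((Q ∨ (P ∨ P)) ∧ ¬(¬(P ⊃ P) ⊃ ¬Q)) = min(0.7, 0) = 0
((((Q ∨ Q) ⊃ P) ∧ (Q ∧ ¬P)) ∧ ((Q ∨ (P ∨ P)) ∧ ¬(¬(P ⊃ P) ⊃ ¬Q))) = min(0, 0) = 0
¬Q: Gödel ¬ of 0.3 = 0 (operand ≠ 0)
(((((Q ∨ Q) ⊃ P) ∧ (Q ∧ ¬P)) ∧ ((Q ∨ (P ∨ P)) ∧ ¬(¬(P ⊃ P) ⊃ ¬Q))) ∧ ¬Q) = min(0, 0) = 0

0.00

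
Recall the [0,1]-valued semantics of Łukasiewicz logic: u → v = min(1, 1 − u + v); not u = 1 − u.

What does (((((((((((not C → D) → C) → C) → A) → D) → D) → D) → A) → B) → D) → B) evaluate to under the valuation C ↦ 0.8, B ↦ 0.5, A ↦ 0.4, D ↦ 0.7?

not C: Łukasiewicz ¬ gives 1 − 0.8 = 0.2
(not C → D): min(1, 1 − 0.2 + 0.7) = 1
((not C → D) → C): min(1, 1 − 1 + 0.8) = 0.8
(((not C → D) → C) → C): min(1, 1 − 0.8 + 0.8) = 1
((((not C → D) → C) → C) → A): min(1, 1 − 1 + 0.4) = 0.4
(((((not C → D) → C) → C) → A) → D): min(1, 1 − 0.4 + 0.7) = 1
((((((not C → D) → C) → C) → A) → D) → D): min(1, 1 − 1 + 0.7) = 0.7
(((((((not C → D) → C) → C) → A) → D) → D) → D): min(1, 1 − 0.7 + 0.7) = 1
((((((((not C → D) → C) → C) → A) → D) → D) → D) → A): min(1, 1 − 1 + 0.4) = 0.4
(((((((((not C → D) → C) → C) → A) → D) → D) → D) → A) → B): min(1, 1 − 0.4 + 0.5) = 1
((((((((((not C → D) → C) → C) → A) → D) → D) → D) → A) → B) → D): min(1, 1 − 1 + 0.7) = 0.7
(((((((((((not C → D) → C) → C) → A) → D) → D) → D) → A) → B) → D) → B): min(1, 1 − 0.7 + 0.5) = 0.8

0.80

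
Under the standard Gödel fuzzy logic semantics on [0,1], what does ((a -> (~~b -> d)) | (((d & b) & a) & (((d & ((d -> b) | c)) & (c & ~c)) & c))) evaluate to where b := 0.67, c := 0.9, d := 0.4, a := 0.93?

~b: Gödel ¬ of 0.67 = 0 (operand ≠ 0)
~~b: Gödel ¬ of 0 = 1 (operand is 0)
(~~b -> d): 1 > 0.4, so result = 0.4
(a -> (~~b -> d)): 0.93 > 0.4, so result = 0.4
(d & b) = min(0.4, 0.67) = 0.4
((d & b) & a) = min(0.4, 0.93) = 0.4
(d -> b): 0.4 ≤ 0.67, so result = 1
((d -> b) | c) = max(1, 0.9) = 1
(d & ((d -> b) | c)) = min(0.4, 1) = 0.4
~c: Gödel ¬ of 0.9 = 0 (operand ≠ 0)
(c & ~c) = min(0.9, 0) = 0
((d & ((d -> b) | c)) & (c & ~c)) = min(0.4, 0) = 0
(((d & ((d -> b) | c)) & (c & ~c)) & c) = min(0, 0.9) = 0
(((d & b) & a) & (((d & ((d -> b) | c)) & (c & ~c)) & c)) = min(0.4, 0) = 0
((a -> (~~b -> d)) | (((d & b) & a) & (((d & ((d -> b) | c)) & (c & ~c)) & c))) = max(0.4, 0) = 0.4

0.40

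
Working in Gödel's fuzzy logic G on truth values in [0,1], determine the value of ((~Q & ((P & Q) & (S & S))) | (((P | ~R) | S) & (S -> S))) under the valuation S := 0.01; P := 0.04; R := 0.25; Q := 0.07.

0.04

~Q: Gödel ¬ of 0.07 = 0 (operand ≠ 0)
(P & Q) = min(0.04, 0.07) = 0.04
(S & S) = min(0.01, 0.01) = 0.01
((P & Q) & (S & S)) = min(0.04, 0.01) = 0.01
(~Q & ((P & Q) & (S & S))) = min(0, 0.01) = 0
~R: Gödel ¬ of 0.25 = 0 (operand ≠ 0)
(P | ~R) = max(0.04, 0) = 0.04
((P | ~R) | S) = max(0.04, 0.01) = 0.04
(S -> S): 0.01 ≤ 0.01, so result = 1
(((P | ~R) | S) & (S -> S)) = min(0.04, 1) = 0.04
((~Q & ((P & Q) & (S & S))) | (((P | ~R) | S) & (S -> S))) = max(0, 0.04) = 0.04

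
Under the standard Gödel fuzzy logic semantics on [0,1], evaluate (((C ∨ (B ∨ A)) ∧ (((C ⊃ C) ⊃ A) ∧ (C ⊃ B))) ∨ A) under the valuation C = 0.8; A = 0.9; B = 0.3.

(B ∨ A) = max(0.3, 0.9) = 0.9
(C ∨ (B ∨ A)) = max(0.8, 0.9) = 0.9
(C ⊃ C): 0.8 ≤ 0.8, so result = 1
((C ⊃ C) ⊃ A): 1 > 0.9, so result = 0.9
(C ⊃ B): 0.8 > 0.3, so result = 0.3
(((C ⊃ C) ⊃ A) ∧ (C ⊃ B)) = min(0.9, 0.3) = 0.3
((C ∨ (B ∨ A)) ∧ (((C ⊃ C) ⊃ A) ∧ (C ⊃ B))) = min(0.9, 0.3) = 0.3
(((C ∨ (B ∨ A)) ∧ (((C ⊃ C) ⊃ A) ∧ (C ⊃ B))) ∨ A) = max(0.3, 0.9) = 0.9

0.90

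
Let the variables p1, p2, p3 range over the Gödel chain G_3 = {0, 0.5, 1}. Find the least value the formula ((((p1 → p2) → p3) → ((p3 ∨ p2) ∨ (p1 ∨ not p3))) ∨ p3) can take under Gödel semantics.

The minimum is attained at p1 = 0.5, p2 = 0, p3 = 0.5:
  (p1 → p2): 0.5 > 0, so result = 0
  ((p1 → p2) → p3): 0 ≤ 0.5, so result = 1
  (p3 ∨ p2) = max(0.5, 0) = 0.5
  not p3: Gödel ¬ of 0.5 = 0 (operand ≠ 0)
  (p1 ∨ not p3) = max(0.5, 0) = 0.5
  ((p3 ∨ p2) ∨ (p1 ∨ not p3)) = max(0.5, 0.5) = 0.5
  (((p1 → p2) → p3) → ((p3 ∨ p2) ∨ (p1 ∨ not p3))): 1 > 0.5, so result = 0.5
  ((((p1 → p2) → p3) → ((p3 ∨ p2) ∨ (p1 ∨ not p3))) ∨ p3) = max(0.5, 0.5) = 0.5
Checking all 27 assignments confirms none give a value below 0.50.

0.50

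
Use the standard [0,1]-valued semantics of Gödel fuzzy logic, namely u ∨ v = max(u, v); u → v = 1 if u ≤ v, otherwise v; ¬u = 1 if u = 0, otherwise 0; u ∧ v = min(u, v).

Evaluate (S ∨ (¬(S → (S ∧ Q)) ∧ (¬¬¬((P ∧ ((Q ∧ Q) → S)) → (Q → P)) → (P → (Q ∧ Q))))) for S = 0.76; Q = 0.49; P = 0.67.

(S ∧ Q) = min(0.76, 0.49) = 0.49
(S → (S ∧ Q)): 0.76 > 0.49, so result = 0.49
¬(S → (S ∧ Q)): Gödel ¬ of 0.49 = 0 (operand ≠ 0)
(Q ∧ Q) = min(0.49, 0.49) = 0.49
((Q ∧ Q) → S): 0.49 ≤ 0.76, so result = 1
(P ∧ ((Q ∧ Q) → S)) = min(0.67, 1) = 0.67
(Q → P): 0.49 ≤ 0.67, so result = 1
((P ∧ ((Q ∧ Q) → S)) → (Q → P)): 0.67 ≤ 1, so result = 1
¬((P ∧ ((Q ∧ Q) → S)) → (Q → P)): Gödel ¬ of 1 = 0 (operand ≠ 0)
¬¬((P ∧ ((Q ∧ Q) → S)) → (Q → P)): Gödel ¬ of 0 = 1 (operand is 0)
¬¬¬((P ∧ ((Q ∧ Q) → S)) → (Q → P)): Gödel ¬ of 1 = 0 (operand ≠ 0)
(Q ∧ Q) = min(0.49, 0.49) = 0.49
(P → (Q ∧ Q)): 0.67 > 0.49, so result = 0.49
(¬¬¬((P ∧ ((Q ∧ Q) → S)) → (Q → P)) → (P → (Q ∧ Q))): 0 ≤ 0.49, so result = 1
(¬(S → (S ∧ Q)) ∧ (¬¬¬((P ∧ ((Q ∧ Q) → S)) → (Q → P)) → (P → (Q ∧ Q)))) = min(0, 1) = 0
(S ∨ (¬(S → (S ∧ Q)) ∧ (¬¬¬((P ∧ ((Q ∧ Q) → S)) → (Q → P)) → (P → (Q ∧ Q))))) = max(0.76, 0) = 0.76

0.76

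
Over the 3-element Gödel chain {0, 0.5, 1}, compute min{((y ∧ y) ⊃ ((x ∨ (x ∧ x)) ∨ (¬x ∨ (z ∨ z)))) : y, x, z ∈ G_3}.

The minimum is attained at y = 1, x = 0.5, z = 0:
  (y ∧ y) = min(1, 1) = 1
  (x ∧ x) = min(0.5, 0.5) = 0.5
  (x ∨ (x ∧ x)) = max(0.5, 0.5) = 0.5
  ¬x: Gödel ¬ of 0.5 = 0 (operand ≠ 0)
  (z ∨ z) = max(0, 0) = 0
  (¬x ∨ (z ∨ z)) = max(0, 0) = 0
  ((x ∨ (x ∧ x)) ∨ (¬x ∨ (z ∨ z))) = max(0.5, 0) = 0.5
  ((y ∧ y) ⊃ ((x ∨ (x ∧ x)) ∨ (¬x ∨ (z ∨ z)))): 1 > 0.5, so result = 0.5
Checking all 27 assignments confirms none give a value below 0.50.

0.50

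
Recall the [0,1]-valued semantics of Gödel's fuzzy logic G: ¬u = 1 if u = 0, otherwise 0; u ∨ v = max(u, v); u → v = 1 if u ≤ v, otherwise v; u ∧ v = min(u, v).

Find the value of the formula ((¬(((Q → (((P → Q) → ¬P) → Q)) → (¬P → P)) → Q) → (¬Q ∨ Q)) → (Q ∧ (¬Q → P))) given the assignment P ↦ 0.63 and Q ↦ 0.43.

(P → Q): 0.63 > 0.43, so result = 0.43
¬P: Gödel ¬ of 0.63 = 0 (operand ≠ 0)
((P → Q) → ¬P): 0.43 > 0, so result = 0
(((P → Q) → ¬P) → Q): 0 ≤ 0.43, so result = 1
(Q → (((P → Q) → ¬P) → Q)): 0.43 ≤ 1, so result = 1
¬P: Gödel ¬ of 0.63 = 0 (operand ≠ 0)
(¬P → P): 0 ≤ 0.63, so result = 1
((Q → (((P → Q) → ¬P) → Q)) → (¬P → P)): 1 ≤ 1, so result = 1
(((Q → (((P → Q) → ¬P) → Q)) → (¬P → P)) → Q): 1 > 0.43, so result = 0.43
¬(((Q → (((P → Q) → ¬P) → Q)) → (¬P → P)) → Q): Gödel ¬ of 0.43 = 0 (operand ≠ 0)
¬Q: Gödel ¬ of 0.43 = 0 (operand ≠ 0)
(¬Q ∨ Q) = max(0, 0.43) = 0.43
(¬(((Q → (((P → Q) → ¬P) → Q)) → (¬P → P)) → Q) → (¬Q ∨ Q)): 0 ≤ 0.43, so result = 1
¬Q: Gödel ¬ of 0.43 = 0 (operand ≠ 0)
(¬Q → P): 0 ≤ 0.63, so result = 1
(Q ∧ (¬Q → P)) = min(0.43, 1) = 0.43
((¬(((Q → (((P → Q) → ¬P) → Q)) → (¬P → P)) → Q) → (¬Q ∨ Q)) → (Q ∧ (¬Q → P))): 1 > 0.43, so result = 0.43

0.43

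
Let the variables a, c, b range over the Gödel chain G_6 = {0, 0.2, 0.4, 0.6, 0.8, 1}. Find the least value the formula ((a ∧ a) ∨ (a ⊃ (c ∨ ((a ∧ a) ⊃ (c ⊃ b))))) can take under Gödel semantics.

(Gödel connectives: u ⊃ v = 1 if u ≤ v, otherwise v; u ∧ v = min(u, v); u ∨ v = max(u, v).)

The minimum is attained at a = 0.4, c = 0.2, b = 0:
  (a ∧ a) = min(0.4, 0.4) = 0.4
  (a ∧ a) = min(0.4, 0.4) = 0.4
  (c ⊃ b): 0.2 > 0, so result = 0
  ((a ∧ a) ⊃ (c ⊃ b)): 0.4 > 0, so result = 0
  (c ∨ ((a ∧ a) ⊃ (c ⊃ b))) = max(0.2, 0) = 0.2
  (a ⊃ (c ∨ ((a ∧ a) ⊃ (c ⊃ b)))): 0.4 > 0.2, so result = 0.2
  ((a ∧ a) ∨ (a ⊃ (c ∨ ((a ∧ a) ⊃ (c ⊃ b))))) = max(0.4, 0.2) = 0.4
Checking all 216 assignments confirms none give a value below 0.40.

0.40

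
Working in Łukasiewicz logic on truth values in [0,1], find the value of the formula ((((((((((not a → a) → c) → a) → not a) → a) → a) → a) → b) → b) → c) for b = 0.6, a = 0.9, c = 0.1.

0.10

not a: Łukasiewicz ¬ gives 1 − 0.9 = 0.1
(not a → a): min(1, 1 − 0.1 + 0.9) = 1
((not a → a) → c): min(1, 1 − 1 + 0.1) = 0.1
(((not a → a) → c) → a): min(1, 1 − 0.1 + 0.9) = 1
not a: Łukasiewicz ¬ gives 1 − 0.9 = 0.1
((((not a → a) → c) → a) → not a): min(1, 1 − 1 + 0.1) = 0.1
(((((not a → a) → c) → a) → not a) → a): min(1, 1 − 0.1 + 0.9) = 1
((((((not a → a) → c) → a) → not a) → a) → a): min(1, 1 − 1 + 0.9) = 0.9
(((((((not a → a) → c) → a) → not a) → a) → a) → a): min(1, 1 − 0.9 + 0.9) = 1
((((((((not a → a) → c) → a) → not a) → a) → a) → a) → b): min(1, 1 − 1 + 0.6) = 0.6
(((((((((not a → a) → c) → a) → not a) → a) → a) → a) → b) → b): min(1, 1 − 0.6 + 0.6) = 1
((((((((((not a → a) → c) → a) → not a) → a) → a) → a) → b) → b) → c): min(1, 1 − 1 + 0.1) = 0.1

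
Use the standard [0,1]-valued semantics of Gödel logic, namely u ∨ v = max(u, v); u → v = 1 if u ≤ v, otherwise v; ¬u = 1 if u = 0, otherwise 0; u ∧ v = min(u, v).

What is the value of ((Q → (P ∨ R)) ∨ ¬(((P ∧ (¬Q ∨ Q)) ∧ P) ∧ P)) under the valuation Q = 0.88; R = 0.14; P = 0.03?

0.14

(P ∨ R) = max(0.03, 0.14) = 0.14
(Q → (P ∨ R)): 0.88 > 0.14, so result = 0.14
¬Q: Gödel ¬ of 0.88 = 0 (operand ≠ 0)
(¬Q ∨ Q) = max(0, 0.88) = 0.88
(P ∧ (¬Q ∨ Q)) = min(0.03, 0.88) = 0.03
((P ∧ (¬Q ∨ Q)) ∧ P) = min(0.03, 0.03) = 0.03
(((P ∧ (¬Q ∨ Q)) ∧ P) ∧ P) = min(0.03, 0.03) = 0.03
¬(((P ∧ (¬Q ∨ Q)) ∧ P) ∧ P): Gödel ¬ of 0.03 = 0 (operand ≠ 0)
((Q → (P ∨ R)) ∨ ¬(((P ∧ (¬Q ∨ Q)) ∧ P) ∧ P)) = max(0.14, 0) = 0.14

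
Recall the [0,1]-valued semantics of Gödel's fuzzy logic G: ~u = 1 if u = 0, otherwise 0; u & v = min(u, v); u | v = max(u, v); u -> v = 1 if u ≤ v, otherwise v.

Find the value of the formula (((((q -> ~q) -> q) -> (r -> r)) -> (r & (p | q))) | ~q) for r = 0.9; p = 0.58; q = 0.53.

0.58

~q: Gödel ¬ of 0.53 = 0 (operand ≠ 0)
(q -> ~q): 0.53 > 0, so result = 0
((q -> ~q) -> q): 0 ≤ 0.53, so result = 1
(r -> r): 0.9 ≤ 0.9, so result = 1
(((q -> ~q) -> q) -> (r -> r)): 1 ≤ 1, so result = 1
(p | q) = max(0.58, 0.53) = 0.58
(r & (p | q)) = min(0.9, 0.58) = 0.58
((((q -> ~q) -> q) -> (r -> r)) -> (r & (p | q))): 1 > 0.58, so result = 0.58
~q: Gödel ¬ of 0.53 = 0 (operand ≠ 0)
(((((q -> ~q) -> q) -> (r -> r)) -> (r & (p | q))) | ~q) = max(0.58, 0) = 0.58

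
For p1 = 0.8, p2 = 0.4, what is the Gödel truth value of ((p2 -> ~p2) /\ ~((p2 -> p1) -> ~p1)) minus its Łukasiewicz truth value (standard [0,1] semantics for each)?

-0.80

Gödel evaluation:
  ~p2: Gödel ¬ of 0.4 = 0 (operand ≠ 0)
  (p2 -> ~p2): 0.4 > 0, so result = 0
  (p2 -> p1): 0.4 ≤ 0.8, so result = 1
  ~p1: Gödel ¬ of 0.8 = 0 (operand ≠ 0)
  ((p2 -> p1) -> ~p1): 1 > 0, so result = 0
  ~((p2 -> p1) -> ~p1): Gödel ¬ of 0 = 1 (operand is 0)
  ((p2 -> ~p2) /\ ~((p2 -> p1) -> ~p1)) = min(0, 1) = 0
  Gödel value = 0
Łukasiewicz evaluation:
  ~p2: Łukasiewicz ¬ gives 1 − 0.4 = 0.6
  (p2 -> ~p2): min(1, 1 − 0.4 + 0.6) = 1
  (p2 -> p1): min(1, 1 − 0.4 + 0.8) = 1
  ~p1: Łukasiewicz ¬ gives 1 − 0.8 = 0.2
  ((p2 -> p1) -> ~p1): min(1, 1 − 1 + 0.2) = 0.2
  ~((p2 -> p1) -> ~p1): Łukasiewicz ¬ gives 1 − 0.2 = 0.8
  ((p2 -> ~p2) /\ ~((p2 -> p1) -> ~p1)) = min(1, 0.8) = 0.8
  Łukasiewicz value = 0.8
Difference: 0 − 0.8 = -0.80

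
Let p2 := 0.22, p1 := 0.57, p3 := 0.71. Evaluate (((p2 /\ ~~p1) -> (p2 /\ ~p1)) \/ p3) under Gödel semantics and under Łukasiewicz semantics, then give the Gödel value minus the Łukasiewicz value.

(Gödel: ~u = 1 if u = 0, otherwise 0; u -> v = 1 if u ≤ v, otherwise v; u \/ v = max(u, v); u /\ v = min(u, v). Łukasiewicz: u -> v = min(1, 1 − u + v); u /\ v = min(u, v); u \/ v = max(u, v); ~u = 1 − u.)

-0.29

Gödel evaluation:
  ~p1: Gödel ¬ of 0.57 = 0 (operand ≠ 0)
  ~~p1: Gödel ¬ of 0 = 1 (operand is 0)
  (p2 /\ ~~p1) = min(0.22, 1) = 0.22
  ~p1: Gödel ¬ of 0.57 = 0 (operand ≠ 0)
  (p2 /\ ~p1) = min(0.22, 0) = 0
  ((p2 /\ ~~p1) -> (p2 /\ ~p1)): 0.22 > 0, so result = 0
  (((p2 /\ ~~p1) -> (p2 /\ ~p1)) \/ p3) = max(0, 0.71) = 0.71
  Gödel value = 0.71
Łukasiewicz evaluation:
  ~p1: Łukasiewicz ¬ gives 1 − 0.57 = 0.43
  ~~p1: Łukasiewicz ¬ gives 1 − 0.43 = 0.57
  (p2 /\ ~~p1) = min(0.22, 0.57) = 0.22
  ~p1: Łukasiewicz ¬ gives 1 − 0.57 = 0.43
  (p2 /\ ~p1) = min(0.22, 0.43) = 0.22
  ((p2 /\ ~~p1) -> (p2 /\ ~p1)): min(1, 1 − 0.22 + 0.22) = 1
  (((p2 /\ ~~p1) -> (p2 /\ ~p1)) \/ p3) = max(1, 0.71) = 1
  Łukasiewicz value = 1
Difference: 0.71 − 1 = -0.29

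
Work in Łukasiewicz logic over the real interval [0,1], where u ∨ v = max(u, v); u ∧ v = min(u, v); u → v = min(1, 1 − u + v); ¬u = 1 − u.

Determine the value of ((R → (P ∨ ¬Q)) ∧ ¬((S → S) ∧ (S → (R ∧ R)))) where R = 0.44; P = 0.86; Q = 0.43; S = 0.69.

¬Q: Łukasiewicz ¬ gives 1 − 0.43 = 0.57
(P ∨ ¬Q) = max(0.86, 0.57) = 0.86
(R → (P ∨ ¬Q)): min(1, 1 − 0.44 + 0.86) = 1
(S → S): min(1, 1 − 0.69 + 0.69) = 1
(R ∧ R) = min(0.44, 0.44) = 0.44
(S → (R ∧ R)): min(1, 1 − 0.69 + 0.44) = 0.75
((S → S) ∧ (S → (R ∧ R))) = min(1, 0.75) = 0.75
¬((S → S) ∧ (S → (R ∧ R))): Łukasiewicz ¬ gives 1 − 0.75 = 0.25
((R → (P ∨ ¬Q)) ∧ ¬((S → S) ∧ (S → (R ∧ R)))) = min(1, 0.25) = 0.25

0.25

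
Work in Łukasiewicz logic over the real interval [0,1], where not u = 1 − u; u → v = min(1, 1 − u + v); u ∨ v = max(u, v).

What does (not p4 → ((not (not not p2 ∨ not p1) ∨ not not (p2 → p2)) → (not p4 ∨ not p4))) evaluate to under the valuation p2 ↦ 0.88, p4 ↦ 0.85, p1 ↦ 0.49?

not p4: Łukasiewicz ¬ gives 1 − 0.85 = 0.15
not p2: Łukasiewicz ¬ gives 1 − 0.88 = 0.12
not not p2: Łukasiewicz ¬ gives 1 − 0.12 = 0.88
not p1: Łukasiewicz ¬ gives 1 − 0.49 = 0.51
(not not p2 ∨ not p1) = max(0.88, 0.51) = 0.88
not (not not p2 ∨ not p1): Łukasiewicz ¬ gives 1 − 0.88 = 0.12
(p2 → p2): min(1, 1 − 0.88 + 0.88) = 1
not (p2 → p2): Łukasiewicz ¬ gives 1 − 1 = 0
not not (p2 → p2): Łukasiewicz ¬ gives 1 − 0 = 1
(not (not not p2 ∨ not p1) ∨ not not (p2 → p2)) = max(0.12, 1) = 1
not p4: Łukasiewicz ¬ gives 1 − 0.85 = 0.15
not p4: Łukasiewicz ¬ gives 1 − 0.85 = 0.15
(not p4 ∨ not p4) = max(0.15, 0.15) = 0.15
((not (not not p2 ∨ not p1) ∨ not not (p2 → p2)) → (not p4 ∨ not p4)): min(1, 1 − 1 + 0.15) = 0.15
(not p4 → ((not (not not p2 ∨ not p1) ∨ not not (p2 → p2)) → (not p4 ∨ not p4))): min(1, 1 − 0.15 + 0.15) = 1

1.00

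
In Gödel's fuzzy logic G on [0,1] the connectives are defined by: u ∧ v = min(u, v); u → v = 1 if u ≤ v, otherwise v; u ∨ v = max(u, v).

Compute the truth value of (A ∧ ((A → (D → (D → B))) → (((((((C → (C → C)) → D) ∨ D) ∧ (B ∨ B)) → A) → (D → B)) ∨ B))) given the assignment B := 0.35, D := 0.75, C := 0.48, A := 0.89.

0.89

(D → B): 0.75 > 0.35, so result = 0.35
(D → (D → B)): 0.75 > 0.35, so result = 0.35
(A → (D → (D → B))): 0.89 > 0.35, so result = 0.35
(C → C): 0.48 ≤ 0.48, so result = 1
(C → (C → C)): 0.48 ≤ 1, so result = 1
((C → (C → C)) → D): 1 > 0.75, so result = 0.75
(((C → (C → C)) → D) ∨ D) = max(0.75, 0.75) = 0.75
(B ∨ B) = max(0.35, 0.35) = 0.35
((((C → (C → C)) → D) ∨ D) ∧ (B ∨ B)) = min(0.75, 0.35) = 0.35
(((((C → (C → C)) → D) ∨ D) ∧ (B ∨ B)) → A): 0.35 ≤ 0.89, so result = 1
(D → B): 0.75 > 0.35, so result = 0.35
((((((C → (C → C)) → D) ∨ D) ∧ (B ∨ B)) → A) → (D → B)): 1 > 0.35, so result = 0.35
(((((((C → (C → C)) → D) ∨ D) ∧ (B ∨ B)) → A) → (D → B)) ∨ B) = max(0.35, 0.35) = 0.35
((A → (D → (D → B))) → (((((((C → (C → C)) → D) ∨ D) ∧ (B ∨ B)) → A) → (D → B)) ∨ B)): 0.35 ≤ 0.35, so result = 1
(A ∧ ((A → (D → (D → B))) → (((((((C → (C → C)) → D) ∨ D) ∧ (B ∨ B)) → A) → (D → B)) ∨ B))) = min(0.89, 1) = 0.89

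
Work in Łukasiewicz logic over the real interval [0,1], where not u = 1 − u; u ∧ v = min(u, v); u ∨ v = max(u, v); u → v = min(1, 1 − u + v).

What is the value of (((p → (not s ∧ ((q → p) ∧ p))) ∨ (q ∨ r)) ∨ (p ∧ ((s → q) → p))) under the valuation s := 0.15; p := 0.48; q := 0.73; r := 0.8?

1.00

not s: Łukasiewicz ¬ gives 1 − 0.15 = 0.85
(q → p): min(1, 1 − 0.73 + 0.48) = 0.75
((q → p) ∧ p) = min(0.75, 0.48) = 0.48
(not s ∧ ((q → p) ∧ p)) = min(0.85, 0.48) = 0.48
(p → (not s ∧ ((q → p) ∧ p))): min(1, 1 − 0.48 + 0.48) = 1
(q ∨ r) = max(0.73, 0.8) = 0.8
((p → (not s ∧ ((q → p) ∧ p))) ∨ (q ∨ r)) = max(1, 0.8) = 1
(s → q): min(1, 1 − 0.15 + 0.73) = 1
((s → q) → p): min(1, 1 − 1 + 0.48) = 0.48
(p ∧ ((s → q) → p)) = min(0.48, 0.48) = 0.48
(((p → (not s ∧ ((q → p) ∧ p))) ∨ (q ∨ r)) ∨ (p ∧ ((s → q) → p))) = max(1, 0.48) = 1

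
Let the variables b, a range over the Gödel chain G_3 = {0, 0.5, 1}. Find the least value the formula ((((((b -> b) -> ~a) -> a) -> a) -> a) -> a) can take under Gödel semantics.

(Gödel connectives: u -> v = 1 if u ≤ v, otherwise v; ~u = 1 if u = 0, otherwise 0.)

0.50

The minimum is attained at b = 0, a = 0.5:
  (b -> b): 0 ≤ 0, so result = 1
  ~a: Gödel ¬ of 0.5 = 0 (operand ≠ 0)
  ((b -> b) -> ~a): 1 > 0, so result = 0
  (((b -> b) -> ~a) -> a): 0 ≤ 0.5, so result = 1
  ((((b -> b) -> ~a) -> a) -> a): 1 > 0.5, so result = 0.5
  (((((b -> b) -> ~a) -> a) -> a) -> a): 0.5 ≤ 0.5, so result = 1
  ((((((b -> b) -> ~a) -> a) -> a) -> a) -> a): 1 > 0.5, so result = 0.5
Checking all 9 assignments confirms none give a value below 0.50.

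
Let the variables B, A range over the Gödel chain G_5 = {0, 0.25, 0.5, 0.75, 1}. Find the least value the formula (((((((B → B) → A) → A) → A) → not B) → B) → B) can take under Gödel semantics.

The minimum is attained at B = 0.25, A = 0.25:
  (B → B): 0.25 ≤ 0.25, so result = 1
  ((B → B) → A): 1 > 0.25, so result = 0.25
  (((B → B) → A) → A): 0.25 ≤ 0.25, so result = 1
  ((((B → B) → A) → A) → A): 1 > 0.25, so result = 0.25
  not B: Gödel ¬ of 0.25 = 0 (operand ≠ 0)
  (((((B → B) → A) → A) → A) → not B): 0.25 > 0, so result = 0
  ((((((B → B) → A) → A) → A) → not B) → B): 0 ≤ 0.25, so result = 1
  (((((((B → B) → A) → A) → A) → not B) → B) → B): 1 > 0.25, so result = 0.25
Checking all 25 assignments confirms none give a value below 0.25.

0.25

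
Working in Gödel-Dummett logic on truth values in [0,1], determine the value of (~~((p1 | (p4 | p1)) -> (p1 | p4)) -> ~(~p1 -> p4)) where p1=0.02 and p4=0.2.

(p4 | p1) = max(0.2, 0.02) = 0.2
(p1 | (p4 | p1)) = max(0.02, 0.2) = 0.2
(p1 | p4) = max(0.02, 0.2) = 0.2
((p1 | (p4 | p1)) -> (p1 | p4)): 0.2 ≤ 0.2, so result = 1
~((p1 | (p4 | p1)) -> (p1 | p4)): Gödel ¬ of 1 = 0 (operand ≠ 0)
~~((p1 | (p4 | p1)) -> (p1 | p4)): Gödel ¬ of 0 = 1 (operand is 0)
~p1: Gödel ¬ of 0.02 = 0 (operand ≠ 0)
(~p1 -> p4): 0 ≤ 0.2, so result = 1
~(~p1 -> p4): Gödel ¬ of 1 = 0 (operand ≠ 0)
(~~((p1 | (p4 | p1)) -> (p1 | p4)) -> ~(~p1 -> p4)): 1 > 0, so result = 0

0.00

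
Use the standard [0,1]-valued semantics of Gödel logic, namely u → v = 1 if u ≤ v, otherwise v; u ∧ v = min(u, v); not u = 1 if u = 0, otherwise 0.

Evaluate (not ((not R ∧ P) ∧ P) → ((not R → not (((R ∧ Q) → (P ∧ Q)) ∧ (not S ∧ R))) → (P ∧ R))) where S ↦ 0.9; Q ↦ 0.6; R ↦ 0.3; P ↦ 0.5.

not R: Gödel ¬ of 0.3 = 0 (operand ≠ 0)
(not R ∧ P) = min(0, 0.5) = 0
((not R ∧ P) ∧ P) = min(0, 0.5) = 0
not ((not R ∧ P) ∧ P): Gödel ¬ of 0 = 1 (operand is 0)
not R: Gödel ¬ of 0.3 = 0 (operand ≠ 0)
(R ∧ Q) = min(0.3, 0.6) = 0.3
(P ∧ Q) = min(0.5, 0.6) = 0.5
((R ∧ Q) → (P ∧ Q)): 0.3 ≤ 0.5, so result = 1
not S: Gödel ¬ of 0.9 = 0 (operand ≠ 0)
(not S ∧ R) = min(0, 0.3) = 0
(((R ∧ Q) → (P ∧ Q)) ∧ (not S ∧ R)) = min(1, 0) = 0
not (((R ∧ Q) → (P ∧ Q)) ∧ (not S ∧ R)): Gödel ¬ of 0 = 1 (operand is 0)
(not R → not (((R ∧ Q) → (P ∧ Q)) ∧ (not S ∧ R))): 0 ≤ 1, so result = 1
(P ∧ R) = min(0.5, 0.3) = 0.3
((not R → not (((R ∧ Q) → (P ∧ Q)) ∧ (not S ∧ R))) → (P ∧ R)): 1 > 0.3, so result = 0.3
(not ((not R ∧ P) ∧ P) → ((not R → not (((R ∧ Q) → (P ∧ Q)) ∧ (not S ∧ R))) → (P ∧ R))): 1 > 0.3, so result = 0.3

0.30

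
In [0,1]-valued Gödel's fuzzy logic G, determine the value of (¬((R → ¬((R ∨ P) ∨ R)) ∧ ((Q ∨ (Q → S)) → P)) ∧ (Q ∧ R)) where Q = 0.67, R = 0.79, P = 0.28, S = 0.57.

0.67

(R ∨ P) = max(0.79, 0.28) = 0.79
((R ∨ P) ∨ R) = max(0.79, 0.79) = 0.79
¬((R ∨ P) ∨ R): Gödel ¬ of 0.79 = 0 (operand ≠ 0)
(R → ¬((R ∨ P) ∨ R)): 0.79 > 0, so result = 0
(Q → S): 0.67 > 0.57, so result = 0.57
(Q ∨ (Q → S)) = max(0.67, 0.57) = 0.67
((Q ∨ (Q → S)) → P): 0.67 > 0.28, so result = 0.28
((R → ¬((R ∨ P) ∨ R)) ∧ ((Q ∨ (Q → S)) → P)) = min(0, 0.28) = 0
¬((R → ¬((R ∨ P) ∨ R)) ∧ ((Q ∨ (Q → S)) → P)): Gödel ¬ of 0 = 1 (operand is 0)
(Q ∧ R) = min(0.67, 0.79) = 0.67
(¬((R → ¬((R ∨ P) ∨ R)) ∧ ((Q ∨ (Q → S)) → P)) ∧ (Q ∧ R)) = min(1, 0.67) = 0.67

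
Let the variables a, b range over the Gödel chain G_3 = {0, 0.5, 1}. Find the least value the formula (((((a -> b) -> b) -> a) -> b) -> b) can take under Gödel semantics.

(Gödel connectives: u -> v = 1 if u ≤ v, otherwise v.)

The minimum is attained at a = 0, b = 0.5:
  (a -> b): 0 ≤ 0.5, so result = 1
  ((a -> b) -> b): 1 > 0.5, so result = 0.5
  (((a -> b) -> b) -> a): 0.5 > 0, so result = 0
  ((((a -> b) -> b) -> a) -> b): 0 ≤ 0.5, so result = 1
  (((((a -> b) -> b) -> a) -> b) -> b): 1 > 0.5, so result = 0.5
Checking all 9 assignments confirms none give a value below 0.50.

0.50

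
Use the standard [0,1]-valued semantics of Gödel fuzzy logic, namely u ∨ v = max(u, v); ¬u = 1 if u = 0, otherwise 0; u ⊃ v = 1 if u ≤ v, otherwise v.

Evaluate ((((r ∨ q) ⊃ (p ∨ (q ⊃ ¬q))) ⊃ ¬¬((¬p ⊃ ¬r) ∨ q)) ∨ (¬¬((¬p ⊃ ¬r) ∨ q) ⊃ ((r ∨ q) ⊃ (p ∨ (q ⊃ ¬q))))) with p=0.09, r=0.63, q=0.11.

1.00

(r ∨ q) = max(0.63, 0.11) = 0.63
¬q: Gödel ¬ of 0.11 = 0 (operand ≠ 0)
(q ⊃ ¬q): 0.11 > 0, so result = 0
(p ∨ (q ⊃ ¬q)) = max(0.09, 0) = 0.09
((r ∨ q) ⊃ (p ∨ (q ⊃ ¬q))): 0.63 > 0.09, so result = 0.09
¬p: Gödel ¬ of 0.09 = 0 (operand ≠ 0)
¬r: Gödel ¬ of 0.63 = 0 (operand ≠ 0)
(¬p ⊃ ¬r): 0 ≤ 0, so result = 1
((¬p ⊃ ¬r) ∨ q) = max(1, 0.11) = 1
¬((¬p ⊃ ¬r) ∨ q): Gödel ¬ of 1 = 0 (operand ≠ 0)
¬¬((¬p ⊃ ¬r) ∨ q): Gödel ¬ of 0 = 1 (operand is 0)
(((r ∨ q) ⊃ (p ∨ (q ⊃ ¬q))) ⊃ ¬¬((¬p ⊃ ¬r) ∨ q)): 0.09 ≤ 1, so result = 1
¬p: Gödel ¬ of 0.09 = 0 (operand ≠ 0)
¬r: Gödel ¬ of 0.63 = 0 (operand ≠ 0)
(¬p ⊃ ¬r): 0 ≤ 0, so result = 1
((¬p ⊃ ¬r) ∨ q) = max(1, 0.11) = 1
¬((¬p ⊃ ¬r) ∨ q): Gödel ¬ of 1 = 0 (operand ≠ 0)
¬¬((¬p ⊃ ¬r) ∨ q): Gödel ¬ of 0 = 1 (operand is 0)
(r ∨ q) = max(0.63, 0.11) = 0.63
¬q: Gödel ¬ of 0.11 = 0 (operand ≠ 0)
(q ⊃ ¬q): 0.11 > 0, so result = 0
(p ∨ (q ⊃ ¬q)) = max(0.09, 0) = 0.09
((r ∨ q) ⊃ (p ∨ (q ⊃ ¬q))): 0.63 > 0.09, so result = 0.09
(¬¬((¬p ⊃ ¬r) ∨ q) ⊃ ((r ∨ q) ⊃ (p ∨ (q ⊃ ¬q)))): 1 > 0.09, so result = 0.09
((((r ∨ q) ⊃ (p ∨ (q ⊃ ¬q))) ⊃ ¬¬((¬p ⊃ ¬r) ∨ q)) ∨ (¬¬((¬p ⊃ ¬r) ∨ q) ⊃ ((r ∨ q) ⊃ (p ∨ (q ⊃ ¬q))))) = max(1, 0.09) = 1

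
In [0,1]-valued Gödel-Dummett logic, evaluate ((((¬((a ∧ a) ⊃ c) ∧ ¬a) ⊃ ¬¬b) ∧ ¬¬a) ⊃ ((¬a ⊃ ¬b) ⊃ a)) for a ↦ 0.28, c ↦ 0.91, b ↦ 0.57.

0.28

(a ∧ a) = min(0.28, 0.28) = 0.28
((a ∧ a) ⊃ c): 0.28 ≤ 0.91, so result = 1
¬((a ∧ a) ⊃ c): Gödel ¬ of 1 = 0 (operand ≠ 0)
¬a: Gödel ¬ of 0.28 = 0 (operand ≠ 0)
(¬((a ∧ a) ⊃ c) ∧ ¬a) = min(0, 0) = 0
¬b: Gödel ¬ of 0.57 = 0 (operand ≠ 0)
¬¬b: Gödel ¬ of 0 = 1 (operand is 0)
((¬((a ∧ a) ⊃ c) ∧ ¬a) ⊃ ¬¬b): 0 ≤ 1, so result = 1
¬a: Gödel ¬ of 0.28 = 0 (operand ≠ 0)
¬¬a: Gödel ¬ of 0 = 1 (operand is 0)
(((¬((a ∧ a) ⊃ c) ∧ ¬a) ⊃ ¬¬b) ∧ ¬¬a) = min(1, 1) = 1
¬a: Gödel ¬ of 0.28 = 0 (operand ≠ 0)
¬b: Gödel ¬ of 0.57 = 0 (operand ≠ 0)
(¬a ⊃ ¬b): 0 ≤ 0, so result = 1
((¬a ⊃ ¬b) ⊃ a): 1 > 0.28, so result = 0.28
((((¬((a ∧ a) ⊃ c) ∧ ¬a) ⊃ ¬¬b) ∧ ¬¬a) ⊃ ((¬a ⊃ ¬b) ⊃ a)): 1 > 0.28, so result = 0.28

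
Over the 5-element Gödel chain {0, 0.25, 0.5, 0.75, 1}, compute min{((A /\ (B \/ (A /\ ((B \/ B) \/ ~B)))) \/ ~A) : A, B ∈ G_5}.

The minimum is attained at A = 0.25, B = 0:
  (B \/ B) = max(0, 0) = 0
  ~B: Gödel ¬ of 0 = 1 (operand is 0)
  ((B \/ B) \/ ~B) = max(0, 1) = 1
  (A /\ ((B \/ B) \/ ~B)) = min(0.25, 1) = 0.25
  (B \/ (A /\ ((B \/ B) \/ ~B))) = max(0, 0.25) = 0.25
  (A /\ (B \/ (A /\ ((B \/ B) \/ ~B)))) = min(0.25, 0.25) = 0.25
  ~A: Gödel ¬ of 0.25 = 0 (operand ≠ 0)
  ((A /\ (B \/ (A /\ ((B \/ B) \/ ~B)))) \/ ~A) = max(0.25, 0) = 0.25
Checking all 25 assignments confirms none give a value below 0.25.

0.25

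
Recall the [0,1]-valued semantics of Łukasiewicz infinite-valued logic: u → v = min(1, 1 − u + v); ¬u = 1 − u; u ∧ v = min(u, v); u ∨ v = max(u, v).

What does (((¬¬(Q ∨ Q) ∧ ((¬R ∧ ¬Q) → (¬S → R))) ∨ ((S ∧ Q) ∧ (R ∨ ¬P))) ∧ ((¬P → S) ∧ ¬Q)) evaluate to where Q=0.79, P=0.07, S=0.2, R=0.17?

0.21

(Q ∨ Q) = max(0.79, 0.79) = 0.79
¬(Q ∨ Q): Łukasiewicz ¬ gives 1 − 0.79 = 0.21
¬¬(Q ∨ Q): Łukasiewicz ¬ gives 1 − 0.21 = 0.79
¬R: Łukasiewicz ¬ gives 1 − 0.17 = 0.83
¬Q: Łukasiewicz ¬ gives 1 − 0.79 = 0.21
(¬R ∧ ¬Q) = min(0.83, 0.21) = 0.21
¬S: Łukasiewicz ¬ gives 1 − 0.2 = 0.8
(¬S → R): min(1, 1 − 0.8 + 0.17) = 0.37
((¬R ∧ ¬Q) → (¬S → R)): min(1, 1 − 0.21 + 0.37) = 1
(¬¬(Q ∨ Q) ∧ ((¬R ∧ ¬Q) → (¬S → R))) = min(0.79, 1) = 0.79
(S ∧ Q) = min(0.2, 0.79) = 0.2
¬P: Łukasiewicz ¬ gives 1 − 0.07 = 0.93
(R ∨ ¬P) = max(0.17, 0.93) = 0.93
((S ∧ Q) ∧ (R ∨ ¬P)) = min(0.2, 0.93) = 0.2
((¬¬(Q ∨ Q) ∧ ((¬R ∧ ¬Q) → (¬S → R))) ∨ ((S ∧ Q) ∧ (R ∨ ¬P))) = max(0.79, 0.2) = 0.79
¬P: Łukasiewicz ¬ gives 1 − 0.07 = 0.93
(¬P → S): min(1, 1 − 0.93 + 0.2) = 0.27
¬Q: Łukasiewicz ¬ gives 1 − 0.79 = 0.21
((¬P → S) ∧ ¬Q) = min(0.27, 0.21) = 0.21
(((¬¬(Q ∨ Q) ∧ ((¬R ∧ ¬Q) → (¬S → R))) ∨ ((S ∧ Q) ∧ (R ∨ ¬P))) ∧ ((¬P → S) ∧ ¬Q)) = min(0.79, 0.21) = 0.21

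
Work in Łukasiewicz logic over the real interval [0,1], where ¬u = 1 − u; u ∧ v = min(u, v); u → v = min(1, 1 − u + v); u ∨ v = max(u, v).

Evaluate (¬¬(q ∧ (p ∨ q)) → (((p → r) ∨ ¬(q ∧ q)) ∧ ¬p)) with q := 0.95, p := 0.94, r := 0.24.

0.11

(p ∨ q) = max(0.94, 0.95) = 0.95
(q ∧ (p ∨ q)) = min(0.95, 0.95) = 0.95
¬(q ∧ (p ∨ q)): Łukasiewicz ¬ gives 1 − 0.95 = 0.05
¬¬(q ∧ (p ∨ q)): Łukasiewicz ¬ gives 1 − 0.05 = 0.95
(p → r): min(1, 1 − 0.94 + 0.24) = 0.3
(q ∧ q) = min(0.95, 0.95) = 0.95
¬(q ∧ q): Łukasiewicz ¬ gives 1 − 0.95 = 0.05
((p → r) ∨ ¬(q ∧ q)) = max(0.3, 0.05) = 0.3
¬p: Łukasiewicz ¬ gives 1 − 0.94 = 0.06
(((p → r) ∨ ¬(q ∧ q)) ∧ ¬p) = min(0.3, 0.06) = 0.06
(¬¬(q ∧ (p ∨ q)) → (((p → r) ∨ ¬(q ∧ q)) ∧ ¬p)): min(1, 1 − 0.95 + 0.06) = 0.11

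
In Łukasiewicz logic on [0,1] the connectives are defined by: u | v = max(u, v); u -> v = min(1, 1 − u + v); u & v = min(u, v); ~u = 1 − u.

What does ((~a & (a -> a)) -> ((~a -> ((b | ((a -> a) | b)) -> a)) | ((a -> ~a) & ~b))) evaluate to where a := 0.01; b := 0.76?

~a: Łukasiewicz ¬ gives 1 − 0.01 = 0.99
(a -> a): min(1, 1 − 0.01 + 0.01) = 1
(~a & (a -> a)) = min(0.99, 1) = 0.99
~a: Łukasiewicz ¬ gives 1 − 0.01 = 0.99
(a -> a): min(1, 1 − 0.01 + 0.01) = 1
((a -> a) | b) = max(1, 0.76) = 1
(b | ((a -> a) | b)) = max(0.76, 1) = 1
((b | ((a -> a) | b)) -> a): min(1, 1 − 1 + 0.01) = 0.01
(~a -> ((b | ((a -> a) | b)) -> a)): min(1, 1 − 0.99 + 0.01) = 0.02
~a: Łukasiewicz ¬ gives 1 − 0.01 = 0.99
(a -> ~a): min(1, 1 − 0.01 + 0.99) = 1
~b: Łukasiewicz ¬ gives 1 − 0.76 = 0.24
((a -> ~a) & ~b) = min(1, 0.24) = 0.24
((~a -> ((b | ((a -> a) | b)) -> a)) | ((a -> ~a) & ~b)) = max(0.02, 0.24) = 0.24
((~a & (a -> a)) -> ((~a -> ((b | ((a -> a) | b)) -> a)) | ((a -> ~a) & ~b))): min(1, 1 − 0.99 + 0.24) = 0.25

0.25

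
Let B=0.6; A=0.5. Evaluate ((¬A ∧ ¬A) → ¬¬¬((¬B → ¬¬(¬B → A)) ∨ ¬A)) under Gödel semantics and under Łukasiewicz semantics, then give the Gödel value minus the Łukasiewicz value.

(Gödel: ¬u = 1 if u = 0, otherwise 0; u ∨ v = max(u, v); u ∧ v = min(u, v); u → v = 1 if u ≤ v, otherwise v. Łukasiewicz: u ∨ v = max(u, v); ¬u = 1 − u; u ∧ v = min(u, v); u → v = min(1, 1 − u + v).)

0.50

Gödel evaluation:
  ¬A: Gödel ¬ of 0.5 = 0 (operand ≠ 0)
  ¬A: Gödel ¬ of 0.5 = 0 (operand ≠ 0)
  (¬A ∧ ¬A) = min(0, 0) = 0
  ¬B: Gödel ¬ of 0.6 = 0 (operand ≠ 0)
  ¬B: Gödel ¬ of 0.6 = 0 (operand ≠ 0)
  (¬B → A): 0 ≤ 0.5, so result = 1
  ¬(¬B → A): Gödel ¬ of 1 = 0 (operand ≠ 0)
  ¬¬(¬B → A): Gödel ¬ of 0 = 1 (operand is 0)
  (¬B → ¬¬(¬B → A)): 0 ≤ 1, so result = 1
  ¬A: Gödel ¬ of 0.5 = 0 (operand ≠ 0)
  ((¬B → ¬¬(¬B → A)) ∨ ¬A) = max(1, 0) = 1
  ¬((¬B → ¬¬(¬B → A)) ∨ ¬A): Gödel ¬ of 1 = 0 (operand ≠ 0)
  ¬¬((¬B → ¬¬(¬B → A)) ∨ ¬A): Gödel ¬ of 0 = 1 (operand is 0)
  ¬¬¬((¬B → ¬¬(¬B → A)) ∨ ¬A): Gödel ¬ of 1 = 0 (operand ≠ 0)
  ((¬A ∧ ¬A) → ¬¬¬((¬B → ¬¬(¬B → A)) ∨ ¬A)): 0 ≤ 0, so result = 1
  Gödel value = 1
Łukasiewicz evaluation:
  ¬A: Łukasiewicz ¬ gives 1 − 0.5 = 0.5
  ¬A: Łukasiewicz ¬ gives 1 − 0.5 = 0.5
  (¬A ∧ ¬A) = min(0.5, 0.5) = 0.5
  ¬B: Łukasiewicz ¬ gives 1 − 0.6 = 0.4
  ¬B: Łukasiewicz ¬ gives 1 − 0.6 = 0.4
  (¬B → A): min(1, 1 − 0.4 + 0.5) = 1
  ¬(¬B → A): Łukasiewicz ¬ gives 1 − 1 = 0
  ¬¬(¬B → A): Łukasiewicz ¬ gives 1 − 0 = 1
  (¬B → ¬¬(¬B → A)): min(1, 1 − 0.4 + 1) = 1
  ¬A: Łukasiewicz ¬ gives 1 − 0.5 = 0.5
  ((¬B → ¬¬(¬B → A)) ∨ ¬A) = max(1, 0.5) = 1
  ¬((¬B → ¬¬(¬B → A)) ∨ ¬A): Łukasiewicz ¬ gives 1 − 1 = 0
  ¬¬((¬B → ¬¬(¬B → A)) ∨ ¬A): Łukasiewicz ¬ gives 1 − 0 = 1
  ¬¬¬((¬B → ¬¬(¬B → A)) ∨ ¬A): Łukasiewicz ¬ gives 1 − 1 = 0
  ((¬A ∧ ¬A) → ¬¬¬((¬B → ¬¬(¬B → A)) ∨ ¬A)): min(1, 1 − 0.5 + 0) = 0.5
  Łukasiewicz value = 0.5
Difference: 1 − 0.5 = 0.50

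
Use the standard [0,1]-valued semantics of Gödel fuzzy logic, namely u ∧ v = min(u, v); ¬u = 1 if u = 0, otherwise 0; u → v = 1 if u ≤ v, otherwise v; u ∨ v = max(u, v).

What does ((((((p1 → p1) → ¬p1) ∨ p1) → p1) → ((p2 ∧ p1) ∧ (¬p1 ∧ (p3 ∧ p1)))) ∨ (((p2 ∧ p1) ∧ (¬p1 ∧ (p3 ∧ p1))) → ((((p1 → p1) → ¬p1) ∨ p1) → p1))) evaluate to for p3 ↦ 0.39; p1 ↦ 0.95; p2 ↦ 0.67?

(p1 → p1): 0.95 ≤ 0.95, so result = 1
¬p1: Gödel ¬ of 0.95 = 0 (operand ≠ 0)
((p1 → p1) → ¬p1): 1 > 0, so result = 0
(((p1 → p1) → ¬p1) ∨ p1) = max(0, 0.95) = 0.95
((((p1 → p1) → ¬p1) ∨ p1) → p1): 0.95 ≤ 0.95, so result = 1
(p2 ∧ p1) = min(0.67, 0.95) = 0.67
¬p1: Gödel ¬ of 0.95 = 0 (operand ≠ 0)
(p3 ∧ p1) = min(0.39, 0.95) = 0.39
(¬p1 ∧ (p3 ∧ p1)) = min(0, 0.39) = 0
((p2 ∧ p1) ∧ (¬p1 ∧ (p3 ∧ p1))) = min(0.67, 0) = 0
(((((p1 → p1) → ¬p1) ∨ p1) → p1) → ((p2 ∧ p1) ∧ (¬p1 ∧ (p3 ∧ p1)))): 1 > 0, so result = 0
(p2 ∧ p1) = min(0.67, 0.95) = 0.67
¬p1: Gödel ¬ of 0.95 = 0 (operand ≠ 0)
(p3 ∧ p1) = min(0.39, 0.95) = 0.39
(¬p1 ∧ (p3 ∧ p1)) = min(0, 0.39) = 0
((p2 ∧ p1) ∧ (¬p1 ∧ (p3 ∧ p1))) = min(0.67, 0) = 0
(p1 → p1): 0.95 ≤ 0.95, so result = 1
¬p1: Gödel ¬ of 0.95 = 0 (operand ≠ 0)
((p1 → p1) → ¬p1): 1 > 0, so result = 0
(((p1 → p1) → ¬p1) ∨ p1) = max(0, 0.95) = 0.95
((((p1 → p1) → ¬p1) ∨ p1) → p1): 0.95 ≤ 0.95, so result = 1
(((p2 ∧ p1) ∧ (¬p1 ∧ (p3 ∧ p1))) → ((((p1 → p1) → ¬p1) ∨ p1) → p1)): 0 ≤ 1, so result = 1
((((((p1 → p1) → ¬p1) ∨ p1) → p1) → ((p2 ∧ p1) ∧ (¬p1 ∧ (p3 ∧ p1)))) ∨ (((p2 ∧ p1) ∧ (¬p1 ∧ (p3 ∧ p1))) → ((((p1 → p1) → ¬p1) ∨ p1) → p1))) = max(0, 1) = 1

1.00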